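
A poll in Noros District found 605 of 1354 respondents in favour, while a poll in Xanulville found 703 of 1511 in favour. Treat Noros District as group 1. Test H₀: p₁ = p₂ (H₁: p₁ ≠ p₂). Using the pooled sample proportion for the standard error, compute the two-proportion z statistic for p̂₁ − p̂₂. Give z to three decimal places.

z = -0.989

p̂₁ = 605/1354 ≈ 0.44682, p̂₂ = 703/1511 ≈ 0.46525.
Pooled p̂ = (605+703)/(1354+1511) = 1308/2865 = 0.45654.
SE = √(p̂(1−p̂)(1/n₁+1/n₂)) = √(0.45654·0.54346·0.00140037) = √(0.000347447) = 0.01864.
z = (0.44682 − 0.46525)/0.01864 = -0.01843/0.01864 = -0.989.
p-value = 2·P(Z > 0.989) ≈ 0.3228.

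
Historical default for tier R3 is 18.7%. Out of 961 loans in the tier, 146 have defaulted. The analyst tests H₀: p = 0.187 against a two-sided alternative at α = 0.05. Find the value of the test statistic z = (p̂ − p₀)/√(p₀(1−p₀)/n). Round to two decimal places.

p̂ = 146/961 ≈ 0.1519.
SE = √(p₀(1−p₀)/n) = √(0.15203/961) = 0.0126.
z = (0.1519 − 0.187)/0.0126 = -0.0351/0.0126 = -2.79.
p-value = 2·P(Z > 2.789) ≈ 0.0053. With α = 0.05, reject H₀.

z = -2.79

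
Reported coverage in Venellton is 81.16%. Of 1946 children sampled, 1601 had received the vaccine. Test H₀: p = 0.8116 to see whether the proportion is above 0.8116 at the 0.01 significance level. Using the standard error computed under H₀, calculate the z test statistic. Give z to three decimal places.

z = 1.254

p̂ = 1601/1946 = 0.82271.
Under H₀, SE = √(0.8116·0.1884/1946) = √(7.85742e-05) = 0.00886.
z = (0.82271 − 0.8116)/0.00886 = 0.01111/0.00886 = 1.254.
p-value = P(Z > 1.254) ≈ 0.1050. With α = 0.01, fail to reject H₀.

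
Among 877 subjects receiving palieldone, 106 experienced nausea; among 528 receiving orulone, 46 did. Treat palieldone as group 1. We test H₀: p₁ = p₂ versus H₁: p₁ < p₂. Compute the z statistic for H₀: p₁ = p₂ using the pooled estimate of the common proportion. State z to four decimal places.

p̂₁ = 106/877 ≈ 0.120867, p̂₂ = 46/528 ≈ 0.087121.
Pooled p̂ = (106+46)/(877+528) = 152/1405 = 0.108185.
SE = √(0.096481 × 0.00303419) = 0.017110.
z = (0.120867 − 0.087121)/0.017110 = 0.033746/0.017110 = 1.9723.
p-value = P(Z < 1.972) ≈ 0.9757.

z = 1.9723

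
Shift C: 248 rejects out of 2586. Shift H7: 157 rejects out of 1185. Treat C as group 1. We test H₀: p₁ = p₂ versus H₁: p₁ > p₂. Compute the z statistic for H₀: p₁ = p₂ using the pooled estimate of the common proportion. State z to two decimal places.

z = -3.37

p̂₁ = 248/2586 ≈ 0.09590, p̂₂ = 157/1185 ≈ 0.13249.
Pooled p̂ = (248+157)/(2586+1185) = 405/3771 = 0.10740.
SE = √(p̂(1−p̂)(1/n₁+1/n₂)) = √(0.10740·0.89260·0.00123058) = √(0.000117968) = 0.01086.
z = (0.09590 − 0.13249)/0.01086 = -0.03659/0.01086 = -3.37.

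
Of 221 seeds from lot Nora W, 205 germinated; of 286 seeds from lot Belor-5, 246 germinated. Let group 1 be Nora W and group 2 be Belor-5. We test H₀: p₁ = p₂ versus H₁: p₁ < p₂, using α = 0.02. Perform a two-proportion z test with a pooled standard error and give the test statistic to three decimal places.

z = 2.403

p̂₁ = 205/221 = 0.92760, p̂₂ = 246/286 = 0.86014.
Pooled p̂ = (205+246)/(221+286) = 451/507 = 0.88955.
SE = √(p̂(1−p̂)(1/n₁+1/n₂)) = √(0.88955·0.11045·0.00802139) = √(0.000788131) = 0.02807.
z = (0.92760 − 0.86014)/0.02807 = 0.06746/0.02807 = 2.403.
p-value = P(Z < 2.403) ≈ 0.9919. With α = 0.02, fail to reject H₀.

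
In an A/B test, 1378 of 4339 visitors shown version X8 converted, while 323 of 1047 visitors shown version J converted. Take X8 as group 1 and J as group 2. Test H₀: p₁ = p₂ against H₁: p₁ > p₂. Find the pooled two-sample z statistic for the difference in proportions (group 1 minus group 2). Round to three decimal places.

p̂₁ = 1378/4339 = 0.317585, p̂₂ = 323/1047 = 0.308500.
Pooled p̂ = (1378+323)/(4339+1047) = 1701/5386 = 0.315819.
SE = √(0.216077 × 0.00118558) = 0.016006.
z = (0.317585 − 0.308500)/0.016006 = 0.009085/0.016006 = 0.568.

z = 0.568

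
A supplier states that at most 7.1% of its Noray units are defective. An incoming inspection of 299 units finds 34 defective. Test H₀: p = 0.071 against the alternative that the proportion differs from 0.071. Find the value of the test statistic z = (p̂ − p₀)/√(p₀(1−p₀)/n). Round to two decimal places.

p̂ = 34/299 = 0.11371.
Under H₀, SE = √(0.071·0.929/299) = √(0.000220599) = 0.01485.
z = (0.11371 − 0.071)/0.01485 = 0.04271/0.01485 = 2.88.
Two-sided p-value ≈ 2·Φ(−2.876) = 0.0040.

z = 2.88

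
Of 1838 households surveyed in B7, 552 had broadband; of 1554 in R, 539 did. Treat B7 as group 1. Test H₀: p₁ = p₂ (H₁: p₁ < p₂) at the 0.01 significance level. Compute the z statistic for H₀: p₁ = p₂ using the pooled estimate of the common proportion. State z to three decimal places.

z = -2.890

p̂₁ = 552/1838 ≈ 0.300326, p̂₂ = 539/1554 ≈ 0.346847.
Pooled p̂ = (552+539)/(1838+1554) = 1091/3392 = 0.321639.
SE = √(0.218187 × 0.00118757) = 0.016097.
z = (0.300326 − 0.346847)/0.016097 = -0.046521/0.016097 = -2.890.
p-value = P(Z < -2.890) ≈ 0.0019. With α = 0.01, reject H₀.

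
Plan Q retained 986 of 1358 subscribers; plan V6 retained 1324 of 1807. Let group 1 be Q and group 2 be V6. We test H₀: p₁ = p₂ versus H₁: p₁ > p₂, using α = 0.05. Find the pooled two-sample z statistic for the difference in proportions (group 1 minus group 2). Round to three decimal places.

p̂₁ = 986/1358 = 0.72607, p̂₂ = 1324/1807 = 0.73271.
Pooled p̂ = (986+1324)/(1358+1807) = 2310/3165 = 0.72986.
SE = √(p̂(1−p̂)(1/n₁+1/n₂)) = √(0.72986·0.27014·0.00128978) = √(0.0002543) = 0.01595.
z = (0.72607 − 0.73271)/0.01595 = -0.00664/0.01595 = -0.416.
p-value = P(Z > -0.416) ≈ 0.6614; since p > α = 0.05, fail to reject H₀.

z = -0.416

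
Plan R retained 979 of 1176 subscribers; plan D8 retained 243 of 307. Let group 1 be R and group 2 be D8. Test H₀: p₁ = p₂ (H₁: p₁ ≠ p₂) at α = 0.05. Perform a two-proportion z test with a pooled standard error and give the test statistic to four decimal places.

z = 1.6779

p̂₁ = 979/1176 ≈ 0.832483, p̂₂ = 243/307 ≈ 0.791531.
Pooled p̂ = (979+243)/(1176+307) = 1222/1483 = 0.824005.
SE = √(0.145021 × 0.00410767) = 0.024407.
z = (0.832483 − 0.791531)/0.024407 = 0.040952/0.024407 = 1.6779.
Two-sided p-value ≈ 2·Φ(−1.678) = 0.0934; since p > α = 0.05, fail to reject H₀.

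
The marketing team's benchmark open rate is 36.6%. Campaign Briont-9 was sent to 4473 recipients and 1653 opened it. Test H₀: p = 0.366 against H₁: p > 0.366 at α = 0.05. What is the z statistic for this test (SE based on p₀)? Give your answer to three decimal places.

z = 0.493

p̂ = 1653/4473 ≈ 0.36955.
SE = √(p₀(1−p₀)/n) = √(0.23204/4473) = 0.00720.
z = (0.36955 − 0.366)/0.00720 = 0.00355/0.00720 = 0.493.
p-value = P(Z > 0.493) ≈ 0.3110, so at α = 0.05 we fail to reject H₀.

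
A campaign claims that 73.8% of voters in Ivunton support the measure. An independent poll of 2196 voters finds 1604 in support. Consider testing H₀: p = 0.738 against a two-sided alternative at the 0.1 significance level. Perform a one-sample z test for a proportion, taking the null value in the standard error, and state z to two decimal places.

p̂ = 1604/2196 = 0.7304.
Standard error under H₀: √(0.738×0.262/2196) = 0.0094.
z = (0.7304 − 0.738)/0.0094 = -0.0076/0.0094 = -0.81.
p-value = 2·P(Z > 0.808) ≈ 0.4191. With α = 0.1, fail to reject H₀.

z = -0.81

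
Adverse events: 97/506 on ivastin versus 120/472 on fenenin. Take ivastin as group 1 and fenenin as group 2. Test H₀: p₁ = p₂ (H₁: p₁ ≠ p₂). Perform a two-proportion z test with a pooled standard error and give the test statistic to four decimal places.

z = -2.3520

p̂₁ = 97/506 ≈ 0.191700, p̂₂ = 120/472 ≈ 0.254237.
Pooled p̂ = (97+120)/(506+472) = 217/978 = 0.221881.
SE = √(p̂(1−p̂)(1/n₁+1/n₂)) = √(0.221881·0.778119·0.00409493) = √(0.00070699) = 0.026589.
z = (0.191700 − 0.254237)/0.026589 = -0.062537/0.026589 = -2.3520.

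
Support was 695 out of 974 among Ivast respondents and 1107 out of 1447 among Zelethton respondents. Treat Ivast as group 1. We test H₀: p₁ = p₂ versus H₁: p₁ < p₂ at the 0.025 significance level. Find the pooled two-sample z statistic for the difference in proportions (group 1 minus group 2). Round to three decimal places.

z = -2.847

p̂₁ = 695/974 = 0.71355, p̂₂ = 1107/1447 = 0.76503.
Pooled p̂ = (695+1107)/(974+1447) = 1802/2421 = 0.74432.
SE = √(p̂(1−p̂)(1/n₁+1/n₂)) = √(0.74432·0.25568·0.00171778) = √(0.000326906) = 0.01808.
z = (0.71355 − 0.76503)/0.01808 = -0.05148/0.01808 = -2.847.
p-value = P(Z < -2.847) ≈ 0.0022; since p < α = 0.025, reject H₀.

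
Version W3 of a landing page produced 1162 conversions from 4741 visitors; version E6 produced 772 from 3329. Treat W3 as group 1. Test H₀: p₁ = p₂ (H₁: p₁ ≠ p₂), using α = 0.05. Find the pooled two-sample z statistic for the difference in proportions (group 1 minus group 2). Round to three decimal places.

z = 1.367

p̂₁ = 1162/4741 = 0.245096, p̂₂ = 772/3329 = 0.231901.
Pooled p̂ = (1162+772)/(4741+3329) = 1934/8070 = 0.239653.
SE = √(p̂(1−p̂)(1/n₁+1/n₂)) = √(0.239653·0.760347·0.000511316) = √(9.31718e-05) = 0.009653.
z = (0.245096 − 0.231901)/0.009653 = 0.013195/0.009653 = 1.367.
Two-sided p-value ≈ 2·Φ(−1.367) = 0.1716; since p > α = 0.05, fail to reject H₀.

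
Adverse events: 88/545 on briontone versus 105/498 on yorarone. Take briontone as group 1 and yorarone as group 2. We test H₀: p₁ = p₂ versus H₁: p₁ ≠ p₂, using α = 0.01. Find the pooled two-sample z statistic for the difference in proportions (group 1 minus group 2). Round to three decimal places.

z = -2.051

p̂₁ = 88/545 ≈ 0.16147, p̂₂ = 105/498 ≈ 0.21084.
Pooled p̂ = (88+105)/(545+498) = 193/1043 = 0.18504.
SE = √(p̂(1−p̂)(1/n₁+1/n₂)) = √(0.18504·0.81496·0.00384289) = √(0.000579517) = 0.02407.
z = (0.16147 − 0.21084)/0.02407 = -0.04937/0.02407 = -2.051.
Two-sided p-value ≈ 2·Φ(−2.051) = 0.0403. With α = 0.01, fail to reject H₀.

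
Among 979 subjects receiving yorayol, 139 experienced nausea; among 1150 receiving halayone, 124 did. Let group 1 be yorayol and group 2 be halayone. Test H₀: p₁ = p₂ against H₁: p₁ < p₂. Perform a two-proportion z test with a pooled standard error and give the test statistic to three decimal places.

z = 2.387

p̂₁ = 139/979 = 0.141982, p̂₂ = 124/1150 = 0.107826.
Pooled p̂ = (139+124)/(979+1150) = 263/2129 = 0.123532.
SE = √(p̂(1−p̂)(1/n₁+1/n₂)) = √(0.123532·0.876468·0.00189102) = √(0.000204744) = 0.014309.
z = (0.141982 − 0.107826)/0.014309 = 0.034156/0.014309 = 2.387.
p-value = P(Z < 2.387) ≈ 0.9915.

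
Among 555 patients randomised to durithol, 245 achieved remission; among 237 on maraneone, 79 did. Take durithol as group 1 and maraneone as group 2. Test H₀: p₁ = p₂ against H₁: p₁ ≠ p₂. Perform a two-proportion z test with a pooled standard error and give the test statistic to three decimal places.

p̂₁ = 245/555 ≈ 0.44144, p̂₂ = 79/237 ≈ 0.33333.
Pooled p̂ = (245+79)/(555+237) = 324/792 = 0.40909.
SE = √(p̂(1−p̂)(1/n₁+1/n₂)) = √(0.40909·0.59091·0.00602121) = √(0.00145554) = 0.03815.
z = (0.44144 − 0.33333)/0.03815 = 0.10811/0.03815 = 2.834.
Two-sided p-value ≈ 2·Φ(−2.834) = 0.0046.

z = 2.834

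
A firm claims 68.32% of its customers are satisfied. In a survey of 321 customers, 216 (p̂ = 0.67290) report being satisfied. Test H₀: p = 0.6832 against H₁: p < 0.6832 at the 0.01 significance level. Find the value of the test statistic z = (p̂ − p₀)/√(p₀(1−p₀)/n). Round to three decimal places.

z = -0.397

p̂ = 216/321 = 0.67290.
Under H₀, SE = √(0.6832·0.3168/321) = √(0.000674261) = 0.02597.
z = (0.67290 − 0.6832)/0.02597 = -0.01030/0.02597 = -0.397.
p-value = P(Z < -0.397) ≈ 0.3458, so at α = 0.01 we fail to reject H₀.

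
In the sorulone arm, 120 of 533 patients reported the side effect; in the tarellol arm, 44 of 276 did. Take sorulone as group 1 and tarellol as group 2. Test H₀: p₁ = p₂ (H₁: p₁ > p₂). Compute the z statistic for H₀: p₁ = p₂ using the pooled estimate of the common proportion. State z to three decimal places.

z = 2.204

p̂₁ = 120/533 ≈ 0.225141, p̂₂ = 44/276 ≈ 0.159420.
Pooled p̂ = (120+44)/(533+276) = 164/809 = 0.202719.
SE = √(p̂(1−p̂)(1/n₁+1/n₂)) = √(0.202719·0.797281·0.00549936) = √(0.00088883) = 0.029813.
z = (0.225141 − 0.159420)/0.029813 = 0.065721/0.029813 = 2.204.
p-value = P(Z > 2.204) ≈ 0.0137.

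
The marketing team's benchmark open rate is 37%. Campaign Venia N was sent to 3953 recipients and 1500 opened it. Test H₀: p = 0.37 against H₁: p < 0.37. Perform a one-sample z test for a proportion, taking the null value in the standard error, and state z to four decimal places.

z = 1.2317

p̂ = 1500/3953 = 0.3794586.
Under H₀, SE = √(0.37·0.63/3953) = √(5.89679e-05) = 0.0076791.
z = (0.3794586 − 0.37)/0.0076791 = 0.0094586/0.0076791 = 1.2317.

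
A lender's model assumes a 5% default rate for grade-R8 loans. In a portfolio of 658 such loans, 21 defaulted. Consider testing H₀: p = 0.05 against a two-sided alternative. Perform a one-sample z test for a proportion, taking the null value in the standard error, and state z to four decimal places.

p̂ = 21/658 = 0.031915.
Under H₀, SE = √(0.05·0.95/658) = √(7.21884e-05) = 0.008496.
z = (0.031915 − 0.05)/0.008496 = -0.018085/0.008496 = -2.1286.
Two-sided p-value ≈ 2·Φ(−2.129) = 0.0333.

z = -2.1286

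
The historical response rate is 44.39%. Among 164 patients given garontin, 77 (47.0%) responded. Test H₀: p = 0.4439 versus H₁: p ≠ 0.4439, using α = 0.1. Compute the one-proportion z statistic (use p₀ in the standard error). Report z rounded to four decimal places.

z = 0.6602

p̂ = 77/164 ≈ 0.469512.
SE = √(p₀(1−p₀)/n) = √(0.24685/164) = 0.038797.
z = (0.469512 − 0.4439)/0.038797 = 0.025612/0.038797 = 0.6602.
Two-sided p-value ≈ 2·Φ(−0.660) = 0.5092. With α = 0.1, fail to reject H₀.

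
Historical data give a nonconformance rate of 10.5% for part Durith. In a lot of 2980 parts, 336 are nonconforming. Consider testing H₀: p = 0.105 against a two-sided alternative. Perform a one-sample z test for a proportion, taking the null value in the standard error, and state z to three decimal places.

z = 1.380

p̂ = 336/2980 ≈ 0.112752.
SE = √(p₀(1−p₀)/n) = √(0.093975/2980) = 0.005616.
z = (0.112752 − 0.105)/0.005616 = 0.007752/0.005616 = 1.380.
Two-sided p-value ≈ 2·Φ(−1.380) = 0.1675.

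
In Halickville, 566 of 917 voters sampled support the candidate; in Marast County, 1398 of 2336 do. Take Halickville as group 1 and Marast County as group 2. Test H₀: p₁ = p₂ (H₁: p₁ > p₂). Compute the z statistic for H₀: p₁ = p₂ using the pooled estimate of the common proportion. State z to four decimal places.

z = 0.9848

p̂₁ = 566/917 ≈ 0.617230, p̂₂ = 1398/2336 ≈ 0.598459.
Pooled p̂ = (566+1398)/(917+2336) = 1964/3253 = 0.603750.
SE = √(p̂(1−p̂)(1/n₁+1/n₂)) = √(0.603750·0.396250·0.00151859) = √(0.000363302) = 0.019060.
z = (0.617230 − 0.598459)/0.019060 = 0.018771/0.019060 = 0.9848.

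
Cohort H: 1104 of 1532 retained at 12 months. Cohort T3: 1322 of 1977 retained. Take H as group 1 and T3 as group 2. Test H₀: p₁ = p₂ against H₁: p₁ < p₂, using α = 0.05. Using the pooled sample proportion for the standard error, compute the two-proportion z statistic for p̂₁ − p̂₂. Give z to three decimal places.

z = 3.303

p̂₁ = 1104/1532 ≈ 0.720627, p̂₂ = 1322/1977 ≈ 0.668690.
Pooled p̂ = (1104+1322)/(1532+1977) = 2426/3509 = 0.691365.
SE = √(0.213379 × 0.00115856) = 0.015723.
z = (0.720627 − 0.668690)/0.015723 = 0.051937/0.015723 = 3.303.
p-value = P(Z < 3.303) ≈ 0.9995. With α = 0.05, fail to reject H₀.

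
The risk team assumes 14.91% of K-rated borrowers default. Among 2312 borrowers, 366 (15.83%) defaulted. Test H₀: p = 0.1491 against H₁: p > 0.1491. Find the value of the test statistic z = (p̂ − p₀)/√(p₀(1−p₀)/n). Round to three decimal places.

p̂ = 366/2312 = 0.1583045.
Under H₀, SE = √(0.1491·0.8509/2312) = √(5.48742e-05) = 0.0074077.
z = (0.1583045 − 0.1491)/0.0074077 = 0.0092045/0.0074077 = 1.243.

z = 1.243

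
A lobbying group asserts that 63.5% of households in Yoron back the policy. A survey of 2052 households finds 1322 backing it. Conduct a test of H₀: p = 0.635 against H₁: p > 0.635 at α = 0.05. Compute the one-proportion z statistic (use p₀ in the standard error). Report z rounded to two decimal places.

z = 0.87

p̂ = 1322/2052 = 0.6442.
Under H₀, SE = √(0.635·0.365/2052) = √(0.000112951) = 0.0106.
z = (0.6442 − 0.635)/0.0106 = 0.0092/0.0106 = 0.87.
p-value = P(Z > 0.870) ≈ 0.1921; since p > α = 0.05, fail to reject H₀.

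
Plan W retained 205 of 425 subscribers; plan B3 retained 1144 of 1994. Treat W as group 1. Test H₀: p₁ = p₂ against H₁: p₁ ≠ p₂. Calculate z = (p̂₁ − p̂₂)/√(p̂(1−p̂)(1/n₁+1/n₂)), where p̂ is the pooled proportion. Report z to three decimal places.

p̂₁ = 205/425 ≈ 0.48235, p̂₂ = 1144/1994 ≈ 0.57372.
Pooled p̂ = (205+1144)/(425+1994) = 1349/2419 = 0.55767.
SE = √(0.246674 × 0.00285445) = 0.02654.
z = (0.48235 − 0.57372)/0.02654 = -0.09137/0.02654 = -3.443.
Two-sided p-value ≈ 2·Φ(−3.443) = 0.0006.

z = -3.443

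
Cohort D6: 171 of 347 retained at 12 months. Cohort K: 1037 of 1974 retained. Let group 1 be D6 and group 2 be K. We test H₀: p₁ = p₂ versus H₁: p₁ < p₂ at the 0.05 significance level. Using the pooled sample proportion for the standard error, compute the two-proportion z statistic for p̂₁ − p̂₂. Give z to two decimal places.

p̂₁ = 171/347 = 0.4928, p̂₂ = 1037/1974 = 0.5253.
Pooled p̂ = (171+1037)/(347+1974) = 1208/2321 = 0.5205.
SE = √(0.249581 × 0.00338843) = 0.0291.
z = (0.4928 − 0.5253)/0.0291 = -0.0325/0.0291 = -1.12.
p-value = P(Z < -1.119) ≈ 0.1316. With α = 0.05, fail to reject H₀.

z = -1.12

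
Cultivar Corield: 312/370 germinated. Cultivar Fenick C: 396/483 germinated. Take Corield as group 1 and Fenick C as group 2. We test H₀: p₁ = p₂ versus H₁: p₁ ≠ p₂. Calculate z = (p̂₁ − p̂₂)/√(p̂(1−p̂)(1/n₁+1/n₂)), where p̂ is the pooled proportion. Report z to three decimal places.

z = 0.900

p̂₁ = 312/370 = 0.84324, p̂₂ = 396/483 = 0.81988.
Pooled p̂ = (312+396)/(370+483) = 708/853 = 0.83001.
SE = √(p̂(1−p̂)(1/n₁+1/n₂)) = √(0.83001·0.16999·0.0047731) = √(0.000673447) = 0.02595.
z = (0.84324 − 0.81988)/0.02595 = 0.02336/0.02595 = 0.900.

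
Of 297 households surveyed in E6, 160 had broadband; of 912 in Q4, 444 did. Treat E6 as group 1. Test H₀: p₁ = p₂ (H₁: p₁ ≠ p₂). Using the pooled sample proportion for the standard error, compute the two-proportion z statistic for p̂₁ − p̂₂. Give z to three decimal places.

p̂₁ = 160/297 ≈ 0.53872, p̂₂ = 444/912 ≈ 0.48684.
Pooled p̂ = (160+444)/(297+912) = 604/1209 = 0.49959.
SE = √(p̂(1−p̂)(1/n₁+1/n₂)) = √(0.49959·0.50041·0.00446349) = √(0.00111587) = 0.03340.
z = (0.53872 − 0.48684)/0.03340 = 0.05188/0.03340 = 1.553.

z = 1.553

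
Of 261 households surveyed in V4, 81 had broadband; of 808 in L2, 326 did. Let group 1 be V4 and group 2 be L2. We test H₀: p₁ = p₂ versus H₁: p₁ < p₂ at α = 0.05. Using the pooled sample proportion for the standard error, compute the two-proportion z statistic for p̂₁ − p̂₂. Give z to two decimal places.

p̂₁ = 81/261 = 0.3103, p̂₂ = 326/808 = 0.4035.
Pooled p̂ = (81+326)/(261+808) = 407/1069 = 0.3807.
SE = √(p̂(1−p̂)(1/n₁+1/n₂)) = √(0.3807·0.6193·0.00506904) = √(0.00119515) = 0.0346.
z = (0.3103 − 0.4035)/0.0346 = -0.0932/0.0346 = -2.69.
p-value = P(Z < -2.694) ≈ 0.0035. With α = 0.05, reject H₀.

z = -2.69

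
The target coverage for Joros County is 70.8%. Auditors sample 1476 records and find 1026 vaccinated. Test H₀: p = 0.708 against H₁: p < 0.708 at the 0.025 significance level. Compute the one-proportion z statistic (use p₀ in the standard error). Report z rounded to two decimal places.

z = -1.09

p̂ = 1026/1476 = 0.6951.
Standard error under H₀: √(0.708×0.292/1476) = 0.0118.
z = (0.6951 − 0.708)/0.0118 = -0.0129/0.0118 = -1.09.
p-value = P(Z < -1.088) ≈ 0.1383; since p > α = 0.025, fail to reject H₀.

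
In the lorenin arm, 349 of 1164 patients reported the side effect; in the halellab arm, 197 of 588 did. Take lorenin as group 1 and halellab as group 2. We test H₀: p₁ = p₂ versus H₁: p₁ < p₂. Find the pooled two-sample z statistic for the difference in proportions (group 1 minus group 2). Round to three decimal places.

z = -1.502

p̂₁ = 349/1164 = 0.29983, p̂₂ = 197/588 = 0.33503.
Pooled p̂ = (349+197)/(1164+588) = 546/1752 = 0.31164.
SE = √(p̂(1−p̂)(1/n₁+1/n₂)) = √(0.31164·0.68836·0.00255979) = √(0.00054913) = 0.02343.
z = (0.29983 − 0.33503)/0.02343 = -0.03520/0.02343 = -1.502.
p-value = P(Z < -1.502) ≈ 0.0665.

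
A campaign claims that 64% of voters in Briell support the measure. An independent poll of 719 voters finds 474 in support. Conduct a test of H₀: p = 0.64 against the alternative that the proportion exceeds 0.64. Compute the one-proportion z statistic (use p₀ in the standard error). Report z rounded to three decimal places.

p̂ = 474/719 = 0.65925.
SE = √(p₀(1−p₀)/n) = √(0.2304/719) = 0.01790.
z = (0.65925 − 0.64)/0.01790 = 0.01925/0.01790 = 1.075.
p-value = P(Z > 1.075) ≈ 0.1411.

z = 1.075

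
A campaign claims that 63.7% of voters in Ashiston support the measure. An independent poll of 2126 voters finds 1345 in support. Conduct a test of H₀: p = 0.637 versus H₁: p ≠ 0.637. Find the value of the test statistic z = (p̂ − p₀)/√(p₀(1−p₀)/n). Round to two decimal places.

p̂ = 1345/2126 = 0.6326.
SE = √(p₀(1−p₀)/n) = √(0.23123/2126) = 0.0104.
z = (0.6326 − 0.637)/0.0104 = -0.0044/0.0104 = -0.42.
Two-sided p-value ≈ 2·Φ(−0.418) = 0.6761.

z = -0.42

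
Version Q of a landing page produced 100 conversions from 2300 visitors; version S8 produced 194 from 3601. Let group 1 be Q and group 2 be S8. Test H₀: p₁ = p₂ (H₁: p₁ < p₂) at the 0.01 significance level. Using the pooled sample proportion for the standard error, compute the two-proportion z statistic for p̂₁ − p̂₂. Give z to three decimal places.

p̂₁ = 100/2300 ≈ 0.043478, p̂₂ = 194/3601 ≈ 0.053874.
Pooled p̂ = (100+194)/(2300+3601) = 294/5901 = 0.049822.
SE = √(p̂(1−p̂)(1/n₁+1/n₂)) = √(0.049822·0.950178·0.000712483) = √(3.37288e-05) = 0.005808.
z = (0.043478 − 0.053874)/0.005808 = -0.010396/0.005808 = -1.790.
p-value = P(Z < -1.790) ≈ 0.0367, so at α = 0.01 we fail to reject H₀.

z = -1.790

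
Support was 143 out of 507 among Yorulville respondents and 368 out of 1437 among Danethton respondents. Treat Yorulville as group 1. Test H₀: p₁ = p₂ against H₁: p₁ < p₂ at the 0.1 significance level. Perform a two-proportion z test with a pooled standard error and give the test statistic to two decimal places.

p̂₁ = 143/507 ≈ 0.28205, p̂₂ = 368/1437 ≈ 0.25609.
Pooled p̂ = (143+368)/(507+1437) = 511/1944 = 0.26286.
SE = √(p̂(1−p̂)(1/n₁+1/n₂)) = √(0.26286·0.73714·0.00266828) = √(0.000517019) = 0.02274.
z = (0.28205 − 0.25609)/0.02274 = 0.02596/0.02274 = 1.14.
p-value = P(Z < 1.142) ≈ 0.8732, so at α = 0.1 we fail to reject H₀.

z = 1.14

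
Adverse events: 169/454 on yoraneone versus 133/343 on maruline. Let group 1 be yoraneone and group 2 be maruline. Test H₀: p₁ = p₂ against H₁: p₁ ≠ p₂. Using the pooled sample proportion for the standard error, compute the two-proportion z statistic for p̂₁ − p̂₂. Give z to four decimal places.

z = -0.4469

p̂₁ = 169/454 = 0.3722467, p̂₂ = 133/343 = 0.3877551.
Pooled p̂ = (169+133)/(454+343) = 302/797 = 0.3789210.
SE = √(0.23534 × 0.0051181) = 0.0347058.
z = (0.3722467 − 0.3877551)/0.0347058 = -0.0155084/0.0347058 = -0.4469.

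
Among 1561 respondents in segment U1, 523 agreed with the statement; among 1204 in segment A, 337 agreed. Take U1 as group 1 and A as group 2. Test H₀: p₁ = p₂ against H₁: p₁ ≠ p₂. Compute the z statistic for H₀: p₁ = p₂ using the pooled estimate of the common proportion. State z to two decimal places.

p̂₁ = 523/1561 = 0.335042, p̂₂ = 337/1204 = 0.279900.
Pooled p̂ = (523+337)/(1561+1204) = 860/2765 = 0.311031.
SE = √(p̂(1−p̂)(1/n₁+1/n₂)) = √(0.311031·0.688969·0.00147118) = √(0.00031526) = 0.017756.
z = (0.335042 − 0.279900)/0.017756 = 0.055142/0.017756 = 3.11.
Two-sided p-value ≈ 2·Φ(−3.106) = 0.0019.

z = 3.11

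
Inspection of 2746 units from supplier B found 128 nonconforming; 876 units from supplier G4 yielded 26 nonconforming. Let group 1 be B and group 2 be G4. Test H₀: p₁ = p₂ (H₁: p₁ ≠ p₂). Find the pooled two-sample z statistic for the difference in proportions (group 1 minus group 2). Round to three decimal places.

p̂₁ = 128/2746 = 0.046613, p̂₂ = 26/876 = 0.029680.
Pooled p̂ = (128+26)/(2746+876) = 154/3622 = 0.042518.
SE = √(0.0407102 × 0.00150572) = 0.007829.
z = (0.046613 − 0.029680)/0.007829 = 0.016933/0.007829 = 2.163.

z = 2.163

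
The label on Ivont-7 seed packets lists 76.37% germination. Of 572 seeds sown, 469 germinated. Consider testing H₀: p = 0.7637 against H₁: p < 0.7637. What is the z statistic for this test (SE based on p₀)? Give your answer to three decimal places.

p̂ = 469/572 ≈ 0.81993.
Under H₀, SE = √(0.7637·0.2363/572) = √(0.000315494) = 0.01776.
z = (0.81993 − 0.7637)/0.01776 = 0.05623/0.01776 = 3.166.
p-value = P(Z < 3.166) ≈ 0.9992.

z = 3.166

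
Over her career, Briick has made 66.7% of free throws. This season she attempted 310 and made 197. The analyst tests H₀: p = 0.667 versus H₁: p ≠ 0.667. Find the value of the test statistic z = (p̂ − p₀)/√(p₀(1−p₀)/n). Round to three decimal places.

z = -1.177

p̂ = 197/310 ≈ 0.63548.
Under H₀, SE = √(0.667·0.333/310) = √(0.000716487) = 0.02677.
z = (0.63548 − 0.667)/0.02677 = -0.03152/0.02677 = -1.177.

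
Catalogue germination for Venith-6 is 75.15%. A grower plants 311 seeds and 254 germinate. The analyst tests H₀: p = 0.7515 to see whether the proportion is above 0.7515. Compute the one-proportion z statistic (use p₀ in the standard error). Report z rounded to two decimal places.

z = 2.66

p̂ = 254/311 ≈ 0.8167.
Standard error under H₀: √(0.7515×0.2485/311) = 0.0245.
z = (0.8167 − 0.7515)/0.0245 = 0.0652/0.0245 = 2.66.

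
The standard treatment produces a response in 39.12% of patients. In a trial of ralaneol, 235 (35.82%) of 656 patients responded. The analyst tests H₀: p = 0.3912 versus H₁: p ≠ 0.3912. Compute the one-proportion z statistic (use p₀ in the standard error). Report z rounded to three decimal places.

p̂ = 235/656 ≈ 0.358232.
SE = √(p₀(1−p₀)/n) = √(0.23816/656) = 0.019054.
z = (0.358232 − 0.3912)/0.019054 = -0.032968/0.019054 = -1.730.
p-value = 2·P(Z > 1.730) ≈ 0.0836.

z = -1.730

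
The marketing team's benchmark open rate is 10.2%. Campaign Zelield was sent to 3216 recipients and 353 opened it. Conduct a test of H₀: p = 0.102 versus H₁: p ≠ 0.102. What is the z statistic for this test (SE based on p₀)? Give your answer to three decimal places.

z = 1.455

p̂ = 353/3216 = 0.109764.
Standard error under H₀: √(0.102×0.898/3216) = 0.005337.
z = (0.109764 − 0.102)/0.005337 = 0.007764/0.005337 = 1.455.
p-value = 2·P(Z > 1.455) ≈ 0.1457.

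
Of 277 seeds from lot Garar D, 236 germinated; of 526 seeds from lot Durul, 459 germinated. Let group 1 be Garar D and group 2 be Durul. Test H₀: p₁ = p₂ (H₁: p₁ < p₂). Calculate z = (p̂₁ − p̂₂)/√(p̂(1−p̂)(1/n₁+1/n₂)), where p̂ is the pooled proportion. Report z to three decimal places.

p̂₁ = 236/277 = 0.851986, p̂₂ = 459/526 = 0.872624.
Pooled p̂ = (236+459)/(277+526) = 695/803 = 0.865504.
SE = √(0.116407 × 0.00551125) = 0.025329.
z = (0.851986 − 0.872624)/0.025329 = -0.020638/0.025329 = -0.815.

z = -0.815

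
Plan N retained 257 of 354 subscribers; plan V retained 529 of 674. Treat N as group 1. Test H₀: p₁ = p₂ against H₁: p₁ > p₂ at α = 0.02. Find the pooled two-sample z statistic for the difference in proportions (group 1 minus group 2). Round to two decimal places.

z = -2.11

p̂₁ = 257/354 ≈ 0.72599, p̂₂ = 529/674 ≈ 0.78487.
Pooled p̂ = (257+529)/(354+674) = 786/1028 = 0.76459.
SE = √(0.179991 × 0.00430854) = 0.02785.
z = (0.72599 − 0.78487)/0.02785 = -0.05888/0.02785 = -2.11.
p-value = P(Z > -2.114) ≈ 0.9828; since p > α = 0.02, fail to reject H₀.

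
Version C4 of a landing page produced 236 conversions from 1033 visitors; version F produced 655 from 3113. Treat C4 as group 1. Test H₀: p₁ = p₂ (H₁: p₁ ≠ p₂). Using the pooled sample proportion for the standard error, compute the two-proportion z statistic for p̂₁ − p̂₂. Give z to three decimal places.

z = 1.224

p̂₁ = 236/1033 = 0.22846, p̂₂ = 655/3113 = 0.21041.
Pooled p̂ = (236+655)/(1033+3113) = 891/4146 = 0.21491.
SE = √(0.168721 × 0.00128929) = 0.01475.
z = (0.22846 − 0.21041)/0.01475 = 0.01805/0.01475 = 1.224.
p-value = 2·P(Z > 1.224) ≈ 0.2209.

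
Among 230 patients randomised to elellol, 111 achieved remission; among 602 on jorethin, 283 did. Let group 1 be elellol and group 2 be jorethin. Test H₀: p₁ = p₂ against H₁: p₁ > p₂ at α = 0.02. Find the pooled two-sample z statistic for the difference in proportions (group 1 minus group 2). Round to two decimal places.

z = 0.32

p̂₁ = 111/230 ≈ 0.4826, p̂₂ = 283/602 ≈ 0.4701.
Pooled p̂ = (111+283)/(230+602) = 394/832 = 0.4736.
SE = √(p̂(1−p̂)(1/n₁+1/n₂)) = √(0.4736·0.5264·0.00600896) = √(0.00149804) = 0.0387.
z = (0.4826 − 0.4701)/0.0387 = 0.0125/0.0387 = 0.32.
p-value = P(Z > 0.323) ≈ 0.3733. With α = 0.02, fail to reject H₀.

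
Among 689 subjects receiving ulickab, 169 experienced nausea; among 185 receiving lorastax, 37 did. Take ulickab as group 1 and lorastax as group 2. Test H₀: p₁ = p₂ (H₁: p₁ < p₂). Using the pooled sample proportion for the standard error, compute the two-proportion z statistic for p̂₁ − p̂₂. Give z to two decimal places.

z = 1.29

p̂₁ = 169/689 = 0.2453, p̂₂ = 37/185 = 0.2000.
Pooled p̂ = (169+37)/(689+185) = 206/874 = 0.2357.
SE = √(0.180144 × 0.00685678) = 0.0351.
z = (0.2453 − 0.2000)/0.0351 = 0.0453/0.0351 = 1.29.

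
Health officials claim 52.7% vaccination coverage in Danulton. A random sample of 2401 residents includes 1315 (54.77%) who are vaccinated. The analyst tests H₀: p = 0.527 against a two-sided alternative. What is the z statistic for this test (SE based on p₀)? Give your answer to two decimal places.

z = 2.03

p̂ = 1315/2401 ≈ 0.5477.
Standard error under H₀: √(0.527×0.473/2401) = 0.0102.
z = (0.5477 − 0.527)/0.0102 = 0.0207/0.0102 = 2.03.
Two-sided p-value ≈ 2·Φ(−2.030) = 0.0423.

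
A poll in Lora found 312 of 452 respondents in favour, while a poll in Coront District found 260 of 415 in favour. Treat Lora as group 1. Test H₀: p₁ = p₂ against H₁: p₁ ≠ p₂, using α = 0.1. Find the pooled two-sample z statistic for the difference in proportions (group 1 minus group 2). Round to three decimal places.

p̂₁ = 312/452 = 0.690265, p̂₂ = 260/415 = 0.626506.
Pooled p̂ = (312+260)/(452+415) = 572/867 = 0.659746.
SE = √(0.224481 × 0.00462203) = 0.032211.
z = (0.690265 − 0.626506)/0.032211 = 0.063759/0.032211 = 1.979.
p-value = 2·P(Z > 1.979) ≈ 0.0478, so at α = 0.1 we reject H₀.

z = 1.979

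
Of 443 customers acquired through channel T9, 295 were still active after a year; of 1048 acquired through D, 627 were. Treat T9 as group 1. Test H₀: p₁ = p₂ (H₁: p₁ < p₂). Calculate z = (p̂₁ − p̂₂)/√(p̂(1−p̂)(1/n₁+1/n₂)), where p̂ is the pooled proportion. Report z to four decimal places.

z = 2.4567

p̂₁ = 295/443 ≈ 0.665914, p̂₂ = 627/1048 ≈ 0.598282.
Pooled p̂ = (295+627)/(443+1048) = 922/1491 = 0.618377.
SE = √(0.235987 × 0.00321153) = 0.027530.
z = (0.665914 − 0.598282)/0.027530 = 0.067632/0.027530 = 2.4567.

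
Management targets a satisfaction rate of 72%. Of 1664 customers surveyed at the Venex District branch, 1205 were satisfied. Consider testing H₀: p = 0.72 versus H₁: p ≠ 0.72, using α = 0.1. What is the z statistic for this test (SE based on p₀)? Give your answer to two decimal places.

z = 0.38

p̂ = 1205/1664 ≈ 0.7242.
Under H₀, SE = √(0.72·0.28/1664) = √(0.000121154) = 0.0110.
z = (0.7242 − 0.72)/0.0110 = 0.0042/0.0110 = 0.38.
Two-sided p-value ≈ 2·Φ(−0.378) = 0.7056, so at α = 0.1 we fail to reject H₀.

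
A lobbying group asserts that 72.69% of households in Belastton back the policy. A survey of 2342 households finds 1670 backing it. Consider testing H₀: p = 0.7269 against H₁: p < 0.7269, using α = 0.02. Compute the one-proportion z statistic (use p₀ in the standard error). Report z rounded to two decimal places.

p̂ = 1670/2342 = 0.7131.
SE = √(p₀(1−p₀)/n) = √(0.19852/2342) = 0.0092.
z = (0.7131 − 0.7269)/0.0092 = -0.0138/0.0092 = -1.50.
p-value = P(Z < -1.503) ≈ 0.0665; since p > α = 0.02, fail to reject H₀.

z = -1.50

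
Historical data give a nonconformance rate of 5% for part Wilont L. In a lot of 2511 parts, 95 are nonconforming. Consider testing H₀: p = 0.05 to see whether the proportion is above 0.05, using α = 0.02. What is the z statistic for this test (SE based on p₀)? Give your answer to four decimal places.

z = -2.7973

p̂ = 95/2511 = 0.0378335.
Standard error under H₀: √(0.05×0.95/2511) = 0.0043493.
z = (0.0378335 − 0.05)/0.0043493 = -0.0121665/0.0043493 = -2.7973.
p-value = P(Z > -2.797) ≈ 0.9974. With α = 0.02, fail to reject H₀.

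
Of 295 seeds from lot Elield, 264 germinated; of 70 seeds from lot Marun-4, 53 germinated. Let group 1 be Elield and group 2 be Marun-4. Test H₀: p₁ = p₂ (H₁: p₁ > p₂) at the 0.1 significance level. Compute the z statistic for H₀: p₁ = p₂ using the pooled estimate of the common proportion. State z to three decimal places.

z = 3.066

p̂₁ = 264/295 ≈ 0.894915, p̂₂ = 53/70 ≈ 0.757143.
Pooled p̂ = (264+53)/(295+70) = 317/365 = 0.868493.
SE = √(p̂(1−p̂)(1/n₁+1/n₂)) = √(0.868493·0.131507·0.0176755) = √(0.00201877) = 0.044931.
z = (0.894915 − 0.757143)/0.044931 = 0.137772/0.044931 = 3.066.
p-value = P(Z > 3.066) ≈ 0.0011, so at α = 0.1 we reject H₀.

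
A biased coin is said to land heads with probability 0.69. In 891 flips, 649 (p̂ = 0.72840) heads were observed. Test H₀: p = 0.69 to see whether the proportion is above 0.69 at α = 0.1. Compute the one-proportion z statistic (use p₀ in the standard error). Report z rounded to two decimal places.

z = 2.48

p̂ = 649/891 ≈ 0.7284.
Standard error under H₀: √(0.69×0.31/891) = 0.0155.
z = (0.7284 − 0.69)/0.0155 = 0.0384/0.0155 = 2.48.
p-value = P(Z > 2.478) ≈ 0.0066, so at α = 0.1 we reject H₀.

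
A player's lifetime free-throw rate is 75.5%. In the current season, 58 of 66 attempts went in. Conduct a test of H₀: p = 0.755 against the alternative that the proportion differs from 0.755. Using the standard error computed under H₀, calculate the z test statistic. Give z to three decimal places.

z = 2.338

p̂ = 58/66 ≈ 0.87879.
SE = √(p₀(1−p₀)/n) = √(0.18498/66) = 0.05294.
z = (0.87879 − 0.755)/0.05294 = 0.12379/0.05294 = 2.338.
Two-sided p-value ≈ 2·Φ(−2.338) = 0.0194.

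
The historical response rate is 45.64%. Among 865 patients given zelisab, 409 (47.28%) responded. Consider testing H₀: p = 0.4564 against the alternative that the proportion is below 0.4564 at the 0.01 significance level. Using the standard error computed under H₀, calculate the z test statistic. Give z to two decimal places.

p̂ = 409/865 ≈ 0.4728.
Standard error under H₀: √(0.4564×0.5436/865) = 0.0169.
z = (0.4728 − 0.4564)/0.0169 = 0.0164/0.0169 = 0.97.
p-value = P(Z < 0.970) ≈ 0.8340. With α = 0.01, fail to reject H₀.

z = 0.97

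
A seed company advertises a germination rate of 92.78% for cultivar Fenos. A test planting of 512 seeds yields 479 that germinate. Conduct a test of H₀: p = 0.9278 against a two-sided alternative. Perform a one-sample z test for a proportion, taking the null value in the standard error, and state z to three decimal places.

z = 0.677

p̂ = 479/512 ≈ 0.93555.
SE = √(p₀(1−p₀)/n) = √(0.066987/512) = 0.01144.
z = (0.93555 − 0.9278)/0.01144 = 0.00775/0.01144 = 0.677.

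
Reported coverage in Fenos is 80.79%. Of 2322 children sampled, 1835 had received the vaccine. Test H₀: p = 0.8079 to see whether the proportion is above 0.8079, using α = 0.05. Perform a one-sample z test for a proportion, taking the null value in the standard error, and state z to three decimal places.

z = -2.157

p̂ = 1835/2322 = 0.790267.
SE = √(p₀(1−p₀)/n) = √(0.1552/2322) = 0.008175.
z = (0.790267 − 0.8079)/0.008175 = -0.017633/0.008175 = -2.157.
p-value = P(Z > -2.157) ≈ 0.9845; since p > α = 0.05, fail to reject H₀.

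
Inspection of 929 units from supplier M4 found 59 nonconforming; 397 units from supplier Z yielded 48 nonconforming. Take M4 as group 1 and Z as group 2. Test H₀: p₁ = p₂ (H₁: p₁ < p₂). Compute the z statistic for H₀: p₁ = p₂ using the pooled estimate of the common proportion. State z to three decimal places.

z = -3.515

p̂₁ = 59/929 ≈ 0.06351, p̂₂ = 48/397 ≈ 0.12091.
Pooled p̂ = (59+48)/(929+397) = 107/1326 = 0.08069.
SE = √(0.0741823 × 0.00359532) = 0.01633.
z = (0.06351 − 0.12091)/0.01633 = -0.05740/0.01633 = -3.515.
p-value = P(Z < -3.515) ≈ 0.0002.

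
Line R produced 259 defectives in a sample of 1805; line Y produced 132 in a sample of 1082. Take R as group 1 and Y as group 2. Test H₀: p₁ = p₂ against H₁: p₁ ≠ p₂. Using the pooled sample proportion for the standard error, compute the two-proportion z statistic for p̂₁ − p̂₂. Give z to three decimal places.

z = 1.634

p̂₁ = 259/1805 = 0.143490, p̂₂ = 132/1082 = 0.121996.
Pooled p̂ = (259+132)/(1805+1082) = 391/2887 = 0.135435.
SE = √(0.117092 × 0.00147823) = 0.013156.
z = (0.143490 − 0.121996)/0.013156 = 0.021494/0.013156 = 1.634.
p-value = 2·P(Z > 1.634) ≈ 0.1023.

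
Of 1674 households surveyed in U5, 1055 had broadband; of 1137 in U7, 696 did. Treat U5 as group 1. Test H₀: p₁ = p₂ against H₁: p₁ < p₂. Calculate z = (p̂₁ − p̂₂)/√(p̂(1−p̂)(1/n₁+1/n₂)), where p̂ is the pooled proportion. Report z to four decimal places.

p̂₁ = 1055/1674 ≈ 0.6302270, p̂₂ = 696/1137 ≈ 0.6121372.
Pooled p̂ = (1055+696)/(1674+1137) = 1751/2811 = 0.6229100.
SE = √(0.234893 × 0.00147688) = 0.0186255.
z = (0.6302270 − 0.6121372)/0.0186255 = 0.0180898/0.0186255 = 0.9712.

z = 0.9712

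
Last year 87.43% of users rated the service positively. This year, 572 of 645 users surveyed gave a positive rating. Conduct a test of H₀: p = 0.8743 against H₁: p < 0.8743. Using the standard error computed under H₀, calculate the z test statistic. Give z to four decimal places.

z = 0.9593

p̂ = 572/645 = 0.886822.
Standard error under H₀: √(0.8743×0.1257/645) = 0.013053.
z = (0.886822 − 0.8743)/0.013053 = 0.012522/0.013053 = 0.9593.
p-value = P(Z < 0.959) ≈ 0.8313.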